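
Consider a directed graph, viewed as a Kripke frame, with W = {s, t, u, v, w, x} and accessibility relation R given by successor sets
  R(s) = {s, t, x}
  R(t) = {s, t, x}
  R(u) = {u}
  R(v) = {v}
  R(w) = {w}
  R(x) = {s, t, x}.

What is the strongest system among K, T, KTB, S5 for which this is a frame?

Reflexive (axiom T): yes — every world is R-related to itself.
Symmetric (axiom B): yes — every pair in R has its reverse in R.
Euclidean (axiom 5): yes — any two successors of a common world are R-related.
So F validates K, T, KTB, S5. The strongest is S5.

S5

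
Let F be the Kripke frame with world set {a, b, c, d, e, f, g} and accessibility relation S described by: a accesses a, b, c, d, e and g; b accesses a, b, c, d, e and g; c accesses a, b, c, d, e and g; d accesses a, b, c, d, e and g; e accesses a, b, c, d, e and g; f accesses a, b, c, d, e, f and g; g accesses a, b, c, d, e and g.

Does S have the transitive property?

Transitive: yes — every two-step S-path is closed by a direct edge.

Yes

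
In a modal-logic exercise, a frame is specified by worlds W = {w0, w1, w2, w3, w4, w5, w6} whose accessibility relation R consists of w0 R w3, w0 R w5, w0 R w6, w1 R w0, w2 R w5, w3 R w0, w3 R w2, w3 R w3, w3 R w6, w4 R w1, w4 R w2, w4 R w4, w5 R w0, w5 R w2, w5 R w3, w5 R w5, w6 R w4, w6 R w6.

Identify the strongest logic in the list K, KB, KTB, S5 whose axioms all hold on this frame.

K

Symmetric (axiom B): no — w0 R w6 but not w6 R w0.
Reflexive (axiom T): no — w0 is not related to itself.
Euclidean (axiom 5): no — w0 R w3 and w0 R w5, but not w3 R w5.
So F validates K; KB would additionally require R to be symmetric. The strongest is K.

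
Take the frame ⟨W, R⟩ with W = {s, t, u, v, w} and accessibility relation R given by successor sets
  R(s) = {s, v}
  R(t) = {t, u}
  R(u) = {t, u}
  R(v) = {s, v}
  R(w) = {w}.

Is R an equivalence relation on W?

Yes

Reflexive: yes — every world is R-related to itself.
Symmetric: yes — every pair in R has its reverse in R.
Transitive: yes — every two-step R-path is closed by a direct edge.
So R is an equivalence relation.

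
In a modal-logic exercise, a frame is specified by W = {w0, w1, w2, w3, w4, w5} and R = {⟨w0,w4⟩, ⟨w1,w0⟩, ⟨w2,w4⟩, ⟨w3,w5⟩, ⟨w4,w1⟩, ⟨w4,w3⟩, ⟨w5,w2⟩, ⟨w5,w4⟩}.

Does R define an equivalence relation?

No

Reflexive: no — w0 is not related to itself.
Symmetric: no — w0 R w4 but not w4 R w0.
Transitive: no — w0 R w4 and w4 R w1, but not w0 R w1.
So R is not an equivalence relation.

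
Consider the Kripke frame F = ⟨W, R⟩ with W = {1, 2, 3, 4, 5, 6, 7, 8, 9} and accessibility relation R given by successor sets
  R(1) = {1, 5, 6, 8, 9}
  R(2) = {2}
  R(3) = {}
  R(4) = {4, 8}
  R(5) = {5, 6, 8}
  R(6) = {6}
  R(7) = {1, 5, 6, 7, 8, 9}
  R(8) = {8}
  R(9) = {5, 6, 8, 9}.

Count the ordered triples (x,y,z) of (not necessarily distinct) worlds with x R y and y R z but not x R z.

0

R is transitive; there are no such tuples.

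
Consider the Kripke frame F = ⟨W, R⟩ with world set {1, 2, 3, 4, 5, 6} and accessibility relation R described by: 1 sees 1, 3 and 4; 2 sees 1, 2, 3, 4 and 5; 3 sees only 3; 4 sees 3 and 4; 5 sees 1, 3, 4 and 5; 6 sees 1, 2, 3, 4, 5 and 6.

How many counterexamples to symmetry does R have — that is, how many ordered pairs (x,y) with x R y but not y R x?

15

Enumerating: (1,3), (1,4), (2,1), (2,3), (2,4), (2,5), (4,3), (5,1), (5,3), (5,4), (6,1), (6,2), (6,3), (6,4), (6,5).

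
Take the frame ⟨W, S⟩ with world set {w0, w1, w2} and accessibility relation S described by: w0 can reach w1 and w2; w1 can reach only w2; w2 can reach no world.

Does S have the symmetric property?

No

Symmetric: no — w0 S w1 but not w1 S w0.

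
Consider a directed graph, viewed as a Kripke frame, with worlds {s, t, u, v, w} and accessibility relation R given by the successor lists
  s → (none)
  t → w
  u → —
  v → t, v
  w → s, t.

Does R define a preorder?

No

Reflexive: no — s is not related to itself.
Transitive: no — t R w and w R s, but not t R s.
So R is not a preorder.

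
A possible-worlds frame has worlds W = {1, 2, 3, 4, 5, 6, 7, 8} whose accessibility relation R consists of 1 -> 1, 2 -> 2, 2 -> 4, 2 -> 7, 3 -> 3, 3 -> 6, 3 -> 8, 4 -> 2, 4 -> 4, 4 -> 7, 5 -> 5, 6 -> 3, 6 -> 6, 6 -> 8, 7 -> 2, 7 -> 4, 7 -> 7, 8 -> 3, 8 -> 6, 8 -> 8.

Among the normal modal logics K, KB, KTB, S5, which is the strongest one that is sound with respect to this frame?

S5

Symmetric (axiom B): yes — every pair in R has its reverse in R.
Reflexive (axiom T): yes — every world is R-related to itself.
Euclidean (axiom 5): yes — any two successors of a common world are R-related.
So F validates K, KB, KTB, S5. The strongest is S5.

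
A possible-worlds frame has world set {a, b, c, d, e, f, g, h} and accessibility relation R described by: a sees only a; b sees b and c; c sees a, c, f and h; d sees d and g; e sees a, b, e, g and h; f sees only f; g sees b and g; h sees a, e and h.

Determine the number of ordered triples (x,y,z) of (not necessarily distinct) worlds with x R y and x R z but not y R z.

Enumerating: (b,c,b), (c,a,c), (c,a,f), (c,a,h), (c,f,a), (c,f,c), (c,f,h), (c,h,c), (c,h,f), (d,g,d), (e,a,b), (e,a,e), … and 14 more.
Total: 26.

26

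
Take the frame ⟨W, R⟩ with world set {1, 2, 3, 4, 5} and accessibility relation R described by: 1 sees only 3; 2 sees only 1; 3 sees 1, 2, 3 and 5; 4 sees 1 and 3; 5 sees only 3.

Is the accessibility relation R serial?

Yes

Serial: yes — every world has a successor (e.g. 1 R 3).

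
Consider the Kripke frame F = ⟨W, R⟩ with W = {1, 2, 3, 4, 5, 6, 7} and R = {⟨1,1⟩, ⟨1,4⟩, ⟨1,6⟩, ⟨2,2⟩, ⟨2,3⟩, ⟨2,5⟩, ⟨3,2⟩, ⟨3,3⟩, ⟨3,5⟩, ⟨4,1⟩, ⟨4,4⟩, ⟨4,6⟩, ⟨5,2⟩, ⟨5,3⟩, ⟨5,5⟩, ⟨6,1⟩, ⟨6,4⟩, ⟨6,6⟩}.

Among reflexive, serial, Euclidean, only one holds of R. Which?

Euclidean

Reflexive: no — 7 is not related to itself.
Serial: no — 7 has no R-successor.
Euclidean: yes — any two successors of a common world are R-related.
Only Euclidean holds.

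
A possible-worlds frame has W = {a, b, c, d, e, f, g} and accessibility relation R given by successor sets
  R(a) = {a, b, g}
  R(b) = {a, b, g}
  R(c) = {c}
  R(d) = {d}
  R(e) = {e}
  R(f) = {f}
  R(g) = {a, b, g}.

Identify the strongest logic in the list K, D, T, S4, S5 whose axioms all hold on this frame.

S5

Serial (axiom D): yes — every world has a successor (e.g. a R a).
Reflexive (axiom T): yes — every world is R-related to itself.
Transitive (axiom 4): yes — every two-step R-path is closed by a direct edge.
Euclidean (axiom 5): yes — any two successors of a common world are R-related.
So F validates K, D, T, S4, S5. The strongest is S5.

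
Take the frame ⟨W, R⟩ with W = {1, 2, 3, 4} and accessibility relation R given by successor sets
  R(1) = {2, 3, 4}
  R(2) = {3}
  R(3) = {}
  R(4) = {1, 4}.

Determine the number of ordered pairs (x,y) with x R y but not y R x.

3

Enumerating: (1,2), (1,3), (2,3).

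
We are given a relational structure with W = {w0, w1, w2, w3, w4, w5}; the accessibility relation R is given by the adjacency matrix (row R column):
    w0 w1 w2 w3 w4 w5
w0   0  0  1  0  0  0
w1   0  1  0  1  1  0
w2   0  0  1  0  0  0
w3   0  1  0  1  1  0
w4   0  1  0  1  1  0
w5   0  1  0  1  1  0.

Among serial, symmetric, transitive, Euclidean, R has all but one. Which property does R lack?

Serial: yes — every world has a successor (e.g. w0 R w2).
Symmetric: no — w0 R w2 but not w2 R w0.
Transitive: yes — every two-step R-path is closed by a direct edge.
Euclidean: yes — any two successors of a common world are R-related.
Only symmetric fails.

symmetric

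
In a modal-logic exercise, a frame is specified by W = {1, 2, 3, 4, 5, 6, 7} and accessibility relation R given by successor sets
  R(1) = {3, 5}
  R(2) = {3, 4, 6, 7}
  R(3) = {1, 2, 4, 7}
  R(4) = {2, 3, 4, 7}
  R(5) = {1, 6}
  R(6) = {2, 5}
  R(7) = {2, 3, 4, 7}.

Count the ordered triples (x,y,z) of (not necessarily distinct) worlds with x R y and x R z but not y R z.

Enumerating: (1,3,3), (1,3,5), (1,5,3), (1,5,5), (2,3,3), (2,3,6), (2,4,6), (2,6,3), (2,6,4), (2,6,6), (2,6,7), (2,7,6), … and 20 more.
Total: 32.

32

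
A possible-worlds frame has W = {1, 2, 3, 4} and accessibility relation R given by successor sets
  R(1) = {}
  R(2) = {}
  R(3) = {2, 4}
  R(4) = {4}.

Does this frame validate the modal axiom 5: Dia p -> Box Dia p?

Axiom 5 corresponds to the accessibility relation being Euclidean.
Euclidean: no — 3 R 2 and 3 R 4, but not 2 R 4.

No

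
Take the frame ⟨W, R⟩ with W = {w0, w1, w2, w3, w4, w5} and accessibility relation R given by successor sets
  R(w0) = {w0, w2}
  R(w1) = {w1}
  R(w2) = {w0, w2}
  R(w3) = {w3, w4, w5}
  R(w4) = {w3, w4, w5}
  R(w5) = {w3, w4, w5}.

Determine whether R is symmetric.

Yes

Symmetric: yes — every pair in R has its reverse in R.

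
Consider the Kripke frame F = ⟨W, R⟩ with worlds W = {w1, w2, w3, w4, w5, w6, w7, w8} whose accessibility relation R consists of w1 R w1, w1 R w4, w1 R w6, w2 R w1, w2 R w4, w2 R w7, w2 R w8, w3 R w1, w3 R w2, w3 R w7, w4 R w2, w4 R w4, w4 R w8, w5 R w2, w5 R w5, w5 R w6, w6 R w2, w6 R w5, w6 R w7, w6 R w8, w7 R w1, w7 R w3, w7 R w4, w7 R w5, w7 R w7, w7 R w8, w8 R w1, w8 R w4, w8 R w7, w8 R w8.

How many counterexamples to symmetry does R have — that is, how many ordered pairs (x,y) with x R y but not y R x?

15

Enumerating: (w1,w4), (w1,w6), (w2,w1), (w2,w7), (w2,w8), (w3,w1), (w3,w2), (w5,w2), (w6,w2), (w6,w7), (w6,w8), (w7,w1), (w7,w4), (w7,w5), (w8,w1).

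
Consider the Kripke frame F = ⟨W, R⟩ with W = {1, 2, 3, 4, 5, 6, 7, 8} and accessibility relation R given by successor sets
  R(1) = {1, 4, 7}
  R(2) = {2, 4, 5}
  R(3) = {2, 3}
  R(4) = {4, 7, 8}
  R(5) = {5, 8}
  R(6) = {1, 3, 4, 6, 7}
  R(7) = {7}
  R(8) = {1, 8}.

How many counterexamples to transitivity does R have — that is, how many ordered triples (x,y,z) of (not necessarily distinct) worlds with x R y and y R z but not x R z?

12

Enumerating: (1,4,8), (2,4,7), (2,4,8), (2,5,8), (3,2,4), (3,2,5), (4,8,1), (5,8,1), (6,3,2), (6,4,8), (8,1,4), (8,1,7).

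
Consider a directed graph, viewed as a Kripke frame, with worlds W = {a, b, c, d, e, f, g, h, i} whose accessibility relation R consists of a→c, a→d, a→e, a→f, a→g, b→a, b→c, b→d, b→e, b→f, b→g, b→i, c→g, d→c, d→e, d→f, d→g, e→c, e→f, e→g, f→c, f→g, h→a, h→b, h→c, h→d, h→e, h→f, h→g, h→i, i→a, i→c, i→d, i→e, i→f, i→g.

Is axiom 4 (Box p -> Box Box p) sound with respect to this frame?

Axiom 4 corresponds to the accessibility relation being transitive.
Transitive: yes — every two-step R-path is closed by a direct edge.

Yes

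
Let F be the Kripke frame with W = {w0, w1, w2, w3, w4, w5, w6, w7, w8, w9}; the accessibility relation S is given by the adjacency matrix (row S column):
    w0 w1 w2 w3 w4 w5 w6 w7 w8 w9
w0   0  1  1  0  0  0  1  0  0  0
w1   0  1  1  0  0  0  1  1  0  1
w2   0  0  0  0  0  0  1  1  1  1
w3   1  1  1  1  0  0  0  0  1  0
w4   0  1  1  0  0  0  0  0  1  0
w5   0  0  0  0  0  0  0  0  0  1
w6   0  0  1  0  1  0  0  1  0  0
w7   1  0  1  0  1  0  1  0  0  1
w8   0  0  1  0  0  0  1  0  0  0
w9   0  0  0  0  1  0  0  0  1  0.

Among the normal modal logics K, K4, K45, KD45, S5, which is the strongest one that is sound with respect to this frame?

Transitive (axiom 4): no — w0 S w1 and w1 S w7, but not w0 S w7.
Euclidean (axiom 5): no — w0 S w2 and w0 S w1, but not w2 S w1.
Serial (axiom D): yes — every world has a successor (e.g. w0 S w1).
Reflexive (axiom T): no — w0 is not related to itself.
So F validates K; K4 would additionally require S to be transitive. The strongest is K.

K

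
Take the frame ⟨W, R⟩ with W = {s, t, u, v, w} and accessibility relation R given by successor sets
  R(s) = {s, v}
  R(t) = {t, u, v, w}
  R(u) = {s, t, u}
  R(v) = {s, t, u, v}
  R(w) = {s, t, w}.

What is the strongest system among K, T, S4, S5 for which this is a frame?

Reflexive (axiom T): yes — every world is R-related to itself.
Transitive (axiom 4): no — s R v and v R t, but not s R t.
Euclidean (axiom 5): no — t R u and t R v, but not u R v.
So F validates K, T; S4 would additionally require R to be transitive. The strongest is T.

T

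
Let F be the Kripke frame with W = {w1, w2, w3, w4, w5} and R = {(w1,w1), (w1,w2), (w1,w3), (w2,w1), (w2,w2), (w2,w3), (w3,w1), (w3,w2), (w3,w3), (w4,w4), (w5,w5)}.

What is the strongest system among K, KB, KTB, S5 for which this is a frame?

Symmetric (axiom B): yes — every pair in R has its reverse in R.
Reflexive (axiom T): yes — every world is R-related to itself.
Euclidean (axiom 5): yes — any two successors of a common world are R-related.
So F validates K, KB, KTB, S5. The strongest is S5.

S5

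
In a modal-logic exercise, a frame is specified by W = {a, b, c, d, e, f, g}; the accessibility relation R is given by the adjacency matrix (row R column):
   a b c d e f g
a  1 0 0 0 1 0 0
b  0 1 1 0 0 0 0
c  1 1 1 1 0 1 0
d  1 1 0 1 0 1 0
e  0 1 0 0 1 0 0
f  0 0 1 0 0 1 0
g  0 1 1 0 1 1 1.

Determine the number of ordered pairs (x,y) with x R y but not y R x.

Enumerating: (a,e), (c,a), (c,d), (d,a), (d,b), (d,f), (e,b), (g,b), (g,c), (g,e), (g,f).

11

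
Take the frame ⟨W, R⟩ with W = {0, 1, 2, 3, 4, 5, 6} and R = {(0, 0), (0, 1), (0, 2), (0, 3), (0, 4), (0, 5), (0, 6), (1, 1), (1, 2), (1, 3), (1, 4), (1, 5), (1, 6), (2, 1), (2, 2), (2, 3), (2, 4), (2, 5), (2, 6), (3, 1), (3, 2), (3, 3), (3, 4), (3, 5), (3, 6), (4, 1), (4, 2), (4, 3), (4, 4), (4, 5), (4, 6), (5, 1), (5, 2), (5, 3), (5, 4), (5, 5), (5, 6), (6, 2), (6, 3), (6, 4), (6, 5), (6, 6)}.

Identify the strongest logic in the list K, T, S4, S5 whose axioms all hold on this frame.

Reflexive (axiom T): yes — every world is R-related to itself.
Transitive (axiom 4): no — 6 R 2 and 2 R 1, but not 6 R 1.
Euclidean (axiom 5): no — 0 R 6 and 0 R 1, but not 6 R 1.
So F validates K, T; S4 would additionally require R to be transitive. The strongest is T.

T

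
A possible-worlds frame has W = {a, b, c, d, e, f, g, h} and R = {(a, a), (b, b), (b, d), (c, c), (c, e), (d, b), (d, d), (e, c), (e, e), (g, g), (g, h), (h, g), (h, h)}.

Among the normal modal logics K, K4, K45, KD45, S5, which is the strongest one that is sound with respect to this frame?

K45

Transitive (axiom 4): yes — every two-step R-path is closed by a direct edge.
Euclidean (axiom 5): yes — any two successors of a common world are R-related.
Serial (axiom D): no — f has no R-successor.
Reflexive (axiom T): no — f is not related to itself.
So F validates K, K4, K45; KD45 would additionally require R to be serial. The strongest is K45.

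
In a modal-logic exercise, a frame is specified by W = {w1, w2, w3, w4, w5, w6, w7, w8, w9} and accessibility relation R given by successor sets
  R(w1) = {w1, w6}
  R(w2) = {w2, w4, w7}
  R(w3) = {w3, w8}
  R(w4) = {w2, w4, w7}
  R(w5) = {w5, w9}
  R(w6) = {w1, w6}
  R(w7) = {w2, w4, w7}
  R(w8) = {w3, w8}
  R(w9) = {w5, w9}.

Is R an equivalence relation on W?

Yes

Reflexive: yes — every world is R-related to itself.
Symmetric: yes — every pair in R has its reverse in R.
Transitive: yes — every two-step R-path is closed by a direct edge.
So R is an equivalence relation.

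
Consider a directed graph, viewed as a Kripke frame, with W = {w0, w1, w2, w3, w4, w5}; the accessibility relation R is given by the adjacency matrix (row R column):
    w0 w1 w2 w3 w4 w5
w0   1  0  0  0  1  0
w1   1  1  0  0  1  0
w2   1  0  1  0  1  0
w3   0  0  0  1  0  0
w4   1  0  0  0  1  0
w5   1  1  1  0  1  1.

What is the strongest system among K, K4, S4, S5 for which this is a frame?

Transitive (axiom 4): yes — every two-step R-path is closed by a direct edge.
Reflexive (axiom T): yes — every world is R-related to itself.
Euclidean (axiom 5): no — w5 R w0 and w5 R w1, but not w0 R w1.
So F validates K, K4, S4; S5 would additionally require R to be Euclidean. The strongest is S4.

S4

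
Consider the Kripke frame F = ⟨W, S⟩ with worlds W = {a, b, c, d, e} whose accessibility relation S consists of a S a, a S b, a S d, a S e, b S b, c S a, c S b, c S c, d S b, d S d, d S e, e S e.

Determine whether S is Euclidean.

No

Euclidean: no — a S b and a S d, but not b S d.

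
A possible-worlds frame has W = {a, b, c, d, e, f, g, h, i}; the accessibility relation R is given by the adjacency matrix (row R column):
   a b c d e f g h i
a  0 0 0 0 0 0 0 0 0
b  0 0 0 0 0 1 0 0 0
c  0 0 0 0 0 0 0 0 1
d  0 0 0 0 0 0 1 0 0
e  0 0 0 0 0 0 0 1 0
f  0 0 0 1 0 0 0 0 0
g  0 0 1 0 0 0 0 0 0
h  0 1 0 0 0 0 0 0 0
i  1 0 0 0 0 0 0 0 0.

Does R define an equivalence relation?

Reflexive: no — a is not related to itself.
Symmetric: no — b R f but not f R b.
Transitive: no — b R f and f R d, but not b R d.
So R is not an equivalence relation.

No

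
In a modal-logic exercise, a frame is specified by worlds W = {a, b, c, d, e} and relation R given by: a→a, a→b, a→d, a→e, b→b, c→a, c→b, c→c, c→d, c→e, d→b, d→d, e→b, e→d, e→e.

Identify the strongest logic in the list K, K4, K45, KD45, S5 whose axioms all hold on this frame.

K4

Transitive (axiom 4): yes — every two-step R-path is closed by a direct edge.
Euclidean (axiom 5): no — a R b and a R d, but not b R d.
Serial (axiom D): yes — every world has a successor (e.g. a R a).
Reflexive (axiom T): yes — every world is R-related to itself.
So F validates K, K4; K45 would additionally require R to be Euclidean. The strongest is K4.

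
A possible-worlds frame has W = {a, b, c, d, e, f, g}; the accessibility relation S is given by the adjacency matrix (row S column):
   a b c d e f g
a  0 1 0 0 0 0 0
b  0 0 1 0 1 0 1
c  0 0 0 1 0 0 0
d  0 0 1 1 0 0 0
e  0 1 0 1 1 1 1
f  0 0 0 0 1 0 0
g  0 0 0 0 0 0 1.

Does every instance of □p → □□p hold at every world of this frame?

Axiom 4 corresponds to the accessibility relation being transitive.
Transitive: no — a S b and b S c, but not a S c.

No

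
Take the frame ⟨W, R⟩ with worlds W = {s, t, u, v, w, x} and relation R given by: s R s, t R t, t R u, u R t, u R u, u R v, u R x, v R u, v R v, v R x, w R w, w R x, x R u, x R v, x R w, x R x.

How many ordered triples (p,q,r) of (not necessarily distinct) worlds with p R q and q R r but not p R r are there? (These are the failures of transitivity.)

8

Enumerating: (t,u,v), (t,u,x), (u,x,w), (v,u,t), (v,x,w), (w,x,u), (w,x,v), (x,u,t).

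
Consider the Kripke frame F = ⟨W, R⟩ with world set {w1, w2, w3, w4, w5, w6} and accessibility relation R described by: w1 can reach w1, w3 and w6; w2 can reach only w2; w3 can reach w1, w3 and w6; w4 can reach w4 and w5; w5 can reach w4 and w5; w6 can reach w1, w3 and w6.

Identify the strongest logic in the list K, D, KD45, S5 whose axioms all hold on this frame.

S5

Serial (axiom D): yes — every world has a successor (e.g. w1 R w1).
Euclidean (axiom 5): yes — any two successors of a common world are R-related.
Transitive (axiom 4): yes — every two-step R-path is closed by a direct edge.
Reflexive (axiom T): yes — every world is R-related to itself.
So F validates K, D, KD45, S5. The strongest is S5.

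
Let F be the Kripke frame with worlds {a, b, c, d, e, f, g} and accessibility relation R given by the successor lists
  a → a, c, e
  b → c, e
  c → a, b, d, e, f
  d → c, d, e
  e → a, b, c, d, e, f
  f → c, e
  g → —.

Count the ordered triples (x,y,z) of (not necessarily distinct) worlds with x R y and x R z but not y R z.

Enumerating: (a,c,c), (b,c,c), (c,a,b), (c,a,d), (c,a,f), (c,b,a), (c,b,b), (c,b,d), (c,b,f), (c,d,a), (c,d,b), (c,d,f), … and 21 more.
Total: 33.

33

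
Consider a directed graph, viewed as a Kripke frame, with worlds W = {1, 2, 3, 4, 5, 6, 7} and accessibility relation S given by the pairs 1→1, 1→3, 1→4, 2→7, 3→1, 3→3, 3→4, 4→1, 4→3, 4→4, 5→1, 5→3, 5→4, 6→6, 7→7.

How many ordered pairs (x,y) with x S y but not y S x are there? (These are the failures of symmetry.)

4

Enumerating: (2,7), (5,1), (5,3), (5,4).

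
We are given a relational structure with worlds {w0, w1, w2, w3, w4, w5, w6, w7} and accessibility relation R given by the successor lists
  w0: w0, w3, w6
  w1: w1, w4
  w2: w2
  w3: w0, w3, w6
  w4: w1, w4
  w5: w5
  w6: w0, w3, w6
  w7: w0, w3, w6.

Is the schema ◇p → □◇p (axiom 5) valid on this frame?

Yes

The schema 5 characterises exactly the Euclidean frames.
Euclidean: yes — any two successors of a common world are R-related.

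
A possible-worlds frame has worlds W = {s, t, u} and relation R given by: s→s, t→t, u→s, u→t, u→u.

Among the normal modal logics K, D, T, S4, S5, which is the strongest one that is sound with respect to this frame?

S4

Serial (axiom D): yes — every world has a successor (e.g. s R s).
Reflexive (axiom T): yes — every world is R-related to itself.
Transitive (axiom 4): yes — every two-step R-path is closed by a direct edge.
Euclidean (axiom 5): no — u R s and u R t, but not s R t.
So F validates K, D, T, S4; S5 would additionally require R to be Euclidean. The strongest is S4.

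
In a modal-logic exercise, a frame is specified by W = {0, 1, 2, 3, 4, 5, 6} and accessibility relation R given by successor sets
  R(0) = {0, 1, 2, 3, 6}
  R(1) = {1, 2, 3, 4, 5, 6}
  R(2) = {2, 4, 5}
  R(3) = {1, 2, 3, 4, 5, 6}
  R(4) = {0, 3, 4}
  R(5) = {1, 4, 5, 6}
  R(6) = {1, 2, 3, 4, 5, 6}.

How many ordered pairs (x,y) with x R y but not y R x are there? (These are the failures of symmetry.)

Enumerating: (0,1), (0,2), (0,3), (0,6), (1,2), (1,4), (2,4), (2,5), (3,2), (3,5), (4,0), (5,4), (6,2), (6,4).

14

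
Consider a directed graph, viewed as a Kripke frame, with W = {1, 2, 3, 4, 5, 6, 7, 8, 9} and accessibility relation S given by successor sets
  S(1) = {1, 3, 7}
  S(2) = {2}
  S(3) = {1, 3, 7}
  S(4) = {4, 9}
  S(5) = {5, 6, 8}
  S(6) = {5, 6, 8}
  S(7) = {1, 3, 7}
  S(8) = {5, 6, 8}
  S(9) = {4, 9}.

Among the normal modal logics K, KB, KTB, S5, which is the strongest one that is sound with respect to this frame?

Symmetric (axiom B): yes — every pair in S has its reverse in S.
Reflexive (axiom T): yes — every world is S-related to itself.
Euclidean (axiom 5): yes — any two successors of a common world are S-related.
So F validates K, KB, KTB, S5. The strongest is S5.

S5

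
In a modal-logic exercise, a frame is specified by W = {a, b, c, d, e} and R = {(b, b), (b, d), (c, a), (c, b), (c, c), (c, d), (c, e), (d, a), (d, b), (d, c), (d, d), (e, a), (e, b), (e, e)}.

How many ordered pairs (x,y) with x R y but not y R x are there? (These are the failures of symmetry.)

6

Enumerating: (c,a), (c,b), (c,e), (d,a), (e,a), (e,b).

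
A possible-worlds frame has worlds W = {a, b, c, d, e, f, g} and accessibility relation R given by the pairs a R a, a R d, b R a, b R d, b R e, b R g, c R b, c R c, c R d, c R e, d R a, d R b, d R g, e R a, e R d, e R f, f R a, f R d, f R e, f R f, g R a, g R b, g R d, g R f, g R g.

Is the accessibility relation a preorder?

No

Reflexive: no — b is not related to itself.
Transitive: no — a R d and d R b, but not a R b.
So R is not a preorder.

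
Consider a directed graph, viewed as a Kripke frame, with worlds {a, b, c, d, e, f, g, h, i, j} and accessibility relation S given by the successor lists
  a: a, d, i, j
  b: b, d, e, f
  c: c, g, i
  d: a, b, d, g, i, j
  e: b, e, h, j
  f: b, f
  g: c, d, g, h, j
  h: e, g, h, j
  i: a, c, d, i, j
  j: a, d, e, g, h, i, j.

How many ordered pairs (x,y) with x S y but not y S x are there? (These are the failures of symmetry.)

S is symmetric; there are no such tuples.

0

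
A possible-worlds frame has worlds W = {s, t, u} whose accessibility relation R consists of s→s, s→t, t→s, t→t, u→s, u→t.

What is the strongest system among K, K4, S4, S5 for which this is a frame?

Transitive (axiom 4): yes — every two-step R-path is closed by a direct edge.
Reflexive (axiom T): no — u is not related to itself.
Euclidean (axiom 5): yes — any two successors of a common world are R-related.
So F validates K, K4; S4 would additionally require R to be reflexive. The strongest is K4.

K4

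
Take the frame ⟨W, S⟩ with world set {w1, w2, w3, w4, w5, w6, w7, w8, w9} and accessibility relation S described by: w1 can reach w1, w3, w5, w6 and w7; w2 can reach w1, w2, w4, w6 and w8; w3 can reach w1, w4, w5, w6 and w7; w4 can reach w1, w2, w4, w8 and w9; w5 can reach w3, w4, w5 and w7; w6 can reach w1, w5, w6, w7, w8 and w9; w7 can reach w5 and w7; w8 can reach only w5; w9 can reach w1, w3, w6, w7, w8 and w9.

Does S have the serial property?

Serial: yes — every world has a successor (e.g. w1 S w1).

Yes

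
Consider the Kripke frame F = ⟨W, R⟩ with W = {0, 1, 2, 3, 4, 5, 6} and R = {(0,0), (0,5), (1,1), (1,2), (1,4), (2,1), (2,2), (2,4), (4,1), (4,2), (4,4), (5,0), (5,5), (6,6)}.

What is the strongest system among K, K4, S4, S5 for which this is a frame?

K4

Transitive (axiom 4): yes — every two-step R-path is closed by a direct edge.
Reflexive (axiom T): no — 3 is not related to itself.
Euclidean (axiom 5): yes — any two successors of a common world are R-related.
So F validates K, K4; S4 would additionally require R to be reflexive. The strongest is K4.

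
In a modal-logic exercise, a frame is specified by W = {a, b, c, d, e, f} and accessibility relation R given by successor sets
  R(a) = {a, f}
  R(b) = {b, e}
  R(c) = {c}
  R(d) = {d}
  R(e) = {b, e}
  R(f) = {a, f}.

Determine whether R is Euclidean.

Euclidean: yes — any two successors of a common world are R-related.

Yes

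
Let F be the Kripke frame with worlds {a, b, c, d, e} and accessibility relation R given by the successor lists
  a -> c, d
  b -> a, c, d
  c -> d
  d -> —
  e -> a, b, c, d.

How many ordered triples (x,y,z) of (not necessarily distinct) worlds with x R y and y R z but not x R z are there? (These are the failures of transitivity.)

0

R is transitive; there are no such tuples.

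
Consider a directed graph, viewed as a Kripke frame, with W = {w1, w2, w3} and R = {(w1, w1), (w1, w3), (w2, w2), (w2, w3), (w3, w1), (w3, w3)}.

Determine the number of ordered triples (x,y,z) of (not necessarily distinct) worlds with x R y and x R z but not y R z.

Enumerating: (w2,w3,w2).

1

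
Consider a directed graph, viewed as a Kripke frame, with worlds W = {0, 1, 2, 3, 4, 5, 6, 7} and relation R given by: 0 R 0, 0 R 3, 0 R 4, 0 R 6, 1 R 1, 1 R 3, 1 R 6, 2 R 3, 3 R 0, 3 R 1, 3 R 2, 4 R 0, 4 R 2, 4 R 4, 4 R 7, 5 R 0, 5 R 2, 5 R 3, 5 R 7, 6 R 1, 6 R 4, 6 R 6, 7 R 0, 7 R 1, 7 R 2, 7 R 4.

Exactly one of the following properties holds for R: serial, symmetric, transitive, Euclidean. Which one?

Serial: yes — every world has a successor (e.g. 0 R 0).
Symmetric: no — 0 R 6 but not 6 R 0.
Transitive: no — 0 R 3 and 3 R 1, but not 0 R 1.
Euclidean: no — 0 R 3 and 0 R 4, but not 3 R 4.
Only serial holds.

serial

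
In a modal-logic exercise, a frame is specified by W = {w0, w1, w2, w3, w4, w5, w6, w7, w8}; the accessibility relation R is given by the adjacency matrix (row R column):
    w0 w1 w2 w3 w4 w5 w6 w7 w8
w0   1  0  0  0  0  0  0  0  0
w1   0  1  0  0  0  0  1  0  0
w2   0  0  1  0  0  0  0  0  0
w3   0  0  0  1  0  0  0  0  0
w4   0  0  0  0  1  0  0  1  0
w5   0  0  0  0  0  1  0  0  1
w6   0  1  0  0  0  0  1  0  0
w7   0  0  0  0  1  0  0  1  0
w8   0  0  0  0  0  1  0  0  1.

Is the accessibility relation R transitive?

Transitive: yes — every two-step R-path is closed by a direct edge.

Yes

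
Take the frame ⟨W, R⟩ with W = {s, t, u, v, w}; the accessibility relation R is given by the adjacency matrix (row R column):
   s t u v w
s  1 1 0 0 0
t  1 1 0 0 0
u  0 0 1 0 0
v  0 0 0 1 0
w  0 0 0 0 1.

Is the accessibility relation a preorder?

Reflexive: yes — every world is R-related to itself.
Transitive: yes — every two-step R-path is closed by a direct edge.
So R is a preorder.

Yes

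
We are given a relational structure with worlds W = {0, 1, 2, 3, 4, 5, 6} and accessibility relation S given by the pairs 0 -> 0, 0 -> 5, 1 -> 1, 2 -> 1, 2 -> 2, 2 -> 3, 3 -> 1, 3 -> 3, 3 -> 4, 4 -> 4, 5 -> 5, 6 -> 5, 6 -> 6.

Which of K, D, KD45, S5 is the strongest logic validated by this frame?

Serial (axiom D): yes — every world has a successor (e.g. 0 S 0).
Euclidean (axiom 5): no — 2 S 1 and 2 S 3, but not 1 S 3.
Transitive (axiom 4): no — 2 S 3 and 3 S 4, but not 2 S 4.
Reflexive (axiom T): yes — every world is S-related to itself.
So F validates K, D; KD45 would additionally require S to be Euclidean and transitive. The strongest is D.

D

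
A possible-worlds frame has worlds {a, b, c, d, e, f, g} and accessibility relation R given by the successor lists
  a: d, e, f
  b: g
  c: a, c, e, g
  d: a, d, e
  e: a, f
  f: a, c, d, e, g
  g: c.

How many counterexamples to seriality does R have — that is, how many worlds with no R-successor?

0

R is serial; there are no such worlds.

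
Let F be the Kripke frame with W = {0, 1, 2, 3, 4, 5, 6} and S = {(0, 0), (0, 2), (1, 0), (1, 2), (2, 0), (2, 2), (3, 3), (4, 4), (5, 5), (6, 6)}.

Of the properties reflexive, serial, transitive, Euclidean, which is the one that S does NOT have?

Reflexive: no — 1 is not related to itself.
Serial: yes — every world has a successor (e.g. 0 S 0).
Transitive: yes — every two-step S-path is closed by a direct edge.
Euclidean: yes — any two successors of a common world are S-related.
Only reflexive fails.

reflexive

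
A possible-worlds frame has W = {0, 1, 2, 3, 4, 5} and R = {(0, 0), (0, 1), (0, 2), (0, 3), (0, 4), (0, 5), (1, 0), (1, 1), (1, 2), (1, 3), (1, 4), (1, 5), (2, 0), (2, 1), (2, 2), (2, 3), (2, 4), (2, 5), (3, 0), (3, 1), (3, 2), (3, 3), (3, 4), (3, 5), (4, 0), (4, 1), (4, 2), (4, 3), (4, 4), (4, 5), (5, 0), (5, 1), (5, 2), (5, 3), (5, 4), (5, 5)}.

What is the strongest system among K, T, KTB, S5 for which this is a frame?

Reflexive (axiom T): yes — every world is R-related to itself.
Symmetric (axiom B): yes — every pair in R has its reverse in R.
Euclidean (axiom 5): yes — any two successors of a common world are R-related.
So F validates K, T, KTB, S5. The strongest is S5.

S5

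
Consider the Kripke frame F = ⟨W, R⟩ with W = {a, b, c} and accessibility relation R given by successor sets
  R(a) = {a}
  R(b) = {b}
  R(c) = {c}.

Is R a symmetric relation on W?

Yes

Symmetric: yes — every pair in R has its reverse in R.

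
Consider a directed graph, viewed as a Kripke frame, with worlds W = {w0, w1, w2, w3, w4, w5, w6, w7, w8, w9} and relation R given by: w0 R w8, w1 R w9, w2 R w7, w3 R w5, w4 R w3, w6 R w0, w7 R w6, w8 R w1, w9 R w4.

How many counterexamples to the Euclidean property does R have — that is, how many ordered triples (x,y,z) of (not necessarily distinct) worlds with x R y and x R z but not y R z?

9

Enumerating: (w0,w8,w8), (w1,w9,w9), (w2,w7,w7), (w3,w5,w5), (w4,w3,w3), (w6,w0,w0), (w7,w6,w6), (w8,w1,w1), (w9,w4,w4).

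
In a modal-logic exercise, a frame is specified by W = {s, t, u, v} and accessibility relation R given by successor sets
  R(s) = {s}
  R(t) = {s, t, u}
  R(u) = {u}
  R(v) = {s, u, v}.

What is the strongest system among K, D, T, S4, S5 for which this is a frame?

Serial (axiom D): yes — every world has a successor (e.g. s R s).
Reflexive (axiom T): yes — every world is R-related to itself.
Transitive (axiom 4): yes — every two-step R-path is closed by a direct edge.
Euclidean (axiom 5): no — t R s and t R u, but not s R u.
So F validates K, D, T, S4; S5 would additionally require R to be Euclidean. The strongest is S4.

S4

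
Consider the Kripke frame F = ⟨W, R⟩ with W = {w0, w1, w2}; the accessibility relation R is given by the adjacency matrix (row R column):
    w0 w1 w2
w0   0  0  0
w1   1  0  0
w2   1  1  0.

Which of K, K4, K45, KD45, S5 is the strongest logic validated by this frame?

K4

Transitive (axiom 4): yes — every two-step R-path is closed by a direct edge.
Euclidean (axiom 5): no — w2 R w0 and w2 R w1, but not w0 R w1.
Serial (axiom D): no — w0 has no R-successor.
Reflexive (axiom T): no — w0 is not related to itself.
So F validates K, K4; K45 would additionally require R to be Euclidean. The strongest is K4.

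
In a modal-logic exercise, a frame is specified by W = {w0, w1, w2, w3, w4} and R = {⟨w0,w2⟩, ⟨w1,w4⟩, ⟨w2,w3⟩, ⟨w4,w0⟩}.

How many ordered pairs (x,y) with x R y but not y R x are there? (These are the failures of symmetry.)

Enumerating: (w0,w2), (w1,w4), (w2,w3), (w4,w0).

4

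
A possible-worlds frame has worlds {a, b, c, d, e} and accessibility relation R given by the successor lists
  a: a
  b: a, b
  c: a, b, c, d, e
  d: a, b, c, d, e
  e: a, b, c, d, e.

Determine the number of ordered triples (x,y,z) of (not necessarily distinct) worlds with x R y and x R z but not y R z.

Enumerating: (b,a,b), (c,a,b), (c,a,c), (c,a,d), (c,a,e), (c,b,c), (c,b,d), (c,b,e), (d,a,b), (d,a,c), (d,a,d), (d,a,e), … and 10 more.
Total: 22.

22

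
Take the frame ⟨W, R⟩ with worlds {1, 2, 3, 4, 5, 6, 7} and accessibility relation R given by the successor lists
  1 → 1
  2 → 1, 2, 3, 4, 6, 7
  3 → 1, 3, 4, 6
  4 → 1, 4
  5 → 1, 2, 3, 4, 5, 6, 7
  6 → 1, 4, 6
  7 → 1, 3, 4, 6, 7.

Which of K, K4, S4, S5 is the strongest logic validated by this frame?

Transitive (axiom 4): yes — every two-step R-path is closed by a direct edge.
Reflexive (axiom T): yes — every world is R-related to itself.
Euclidean (axiom 5): no — 2 R 1 and 2 R 3, but not 1 R 3.
So F validates K, K4, S4; S5 would additionally require R to be Euclidean. The strongest is S4.

S4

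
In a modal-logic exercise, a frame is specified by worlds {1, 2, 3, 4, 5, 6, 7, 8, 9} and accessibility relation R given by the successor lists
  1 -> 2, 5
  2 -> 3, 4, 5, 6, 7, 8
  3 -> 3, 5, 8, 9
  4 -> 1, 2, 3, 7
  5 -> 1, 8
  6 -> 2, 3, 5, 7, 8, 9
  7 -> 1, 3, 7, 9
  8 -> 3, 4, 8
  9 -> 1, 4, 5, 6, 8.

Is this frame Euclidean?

No

Euclidean: no — 1 R 5 and 1 R 2, but not 5 R 2.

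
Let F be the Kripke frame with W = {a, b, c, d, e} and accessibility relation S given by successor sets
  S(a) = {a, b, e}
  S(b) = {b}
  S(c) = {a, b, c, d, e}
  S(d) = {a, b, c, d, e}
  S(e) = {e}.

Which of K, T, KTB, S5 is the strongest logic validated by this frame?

Reflexive (axiom T): yes — every world is S-related to itself.
Symmetric (axiom B): no — a S b but not b S a.
Euclidean (axiom 5): no — a S b and a S e, but not b S e.
So F validates K, T; KTB would additionally require S to be symmetric. The strongest is T.

T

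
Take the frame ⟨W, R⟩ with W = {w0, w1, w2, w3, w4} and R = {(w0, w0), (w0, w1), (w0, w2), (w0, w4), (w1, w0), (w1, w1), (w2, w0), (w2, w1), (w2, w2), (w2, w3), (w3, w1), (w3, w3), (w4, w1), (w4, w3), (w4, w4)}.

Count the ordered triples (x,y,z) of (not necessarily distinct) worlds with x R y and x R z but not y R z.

14

Enumerating: (w0,w1,w2), (w0,w1,w4), (w0,w2,w4), (w0,w4,w0), (w0,w4,w2), (w2,w0,w3), (w2,w1,w2), (w2,w1,w3), (w2,w3,w0), (w2,w3,w2), (w3,w1,w3), (w4,w1,w3), (w4,w1,w4), (w4,w3,w4).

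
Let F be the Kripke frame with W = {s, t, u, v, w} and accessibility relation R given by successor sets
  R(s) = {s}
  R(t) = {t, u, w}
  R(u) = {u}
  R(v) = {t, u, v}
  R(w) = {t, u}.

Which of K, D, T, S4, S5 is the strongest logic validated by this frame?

D

Serial (axiom D): yes — every world has a successor (e.g. s R s).
Reflexive (axiom T): no — w is not related to itself.
Transitive (axiom 4): no — v R t and t R w, but not v R w.
Euclidean (axiom 5): no — t R u and t R w, but not u R w.
So F validates K, D; T would additionally require R to be reflexive. The strongest is D.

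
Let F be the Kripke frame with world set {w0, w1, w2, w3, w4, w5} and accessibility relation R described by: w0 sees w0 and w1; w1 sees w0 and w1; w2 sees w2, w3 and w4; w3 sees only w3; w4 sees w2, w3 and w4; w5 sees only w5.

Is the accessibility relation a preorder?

Reflexive: yes — every world is R-related to itself.
Transitive: yes — every two-step R-path is closed by a direct edge.
So R is a preorder.

Yes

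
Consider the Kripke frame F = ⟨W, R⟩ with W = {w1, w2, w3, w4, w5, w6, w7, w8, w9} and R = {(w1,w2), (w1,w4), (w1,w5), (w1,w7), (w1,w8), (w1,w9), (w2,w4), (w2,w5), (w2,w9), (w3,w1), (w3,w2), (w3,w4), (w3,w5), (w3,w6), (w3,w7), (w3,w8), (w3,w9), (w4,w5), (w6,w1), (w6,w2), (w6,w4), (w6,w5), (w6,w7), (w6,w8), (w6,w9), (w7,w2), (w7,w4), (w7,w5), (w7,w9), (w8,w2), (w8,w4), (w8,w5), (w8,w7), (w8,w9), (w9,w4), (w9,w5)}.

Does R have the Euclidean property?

No

Euclidean: no — w1 R w2 and w1 R w7, but not w2 R w7.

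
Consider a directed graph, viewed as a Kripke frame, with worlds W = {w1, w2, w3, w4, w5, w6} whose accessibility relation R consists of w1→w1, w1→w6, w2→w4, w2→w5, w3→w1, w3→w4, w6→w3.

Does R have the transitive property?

No

Transitive: no — w1 R w6 and w6 R w3, but not w1 R w3.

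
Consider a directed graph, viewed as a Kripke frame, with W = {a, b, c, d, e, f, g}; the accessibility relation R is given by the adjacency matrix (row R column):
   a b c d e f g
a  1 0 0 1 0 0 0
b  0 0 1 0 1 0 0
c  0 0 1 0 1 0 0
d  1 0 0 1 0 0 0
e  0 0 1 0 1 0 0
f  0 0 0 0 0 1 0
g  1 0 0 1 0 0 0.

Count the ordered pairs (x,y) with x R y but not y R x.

Enumerating: (b,c), (b,e), (g,a), (g,d).

4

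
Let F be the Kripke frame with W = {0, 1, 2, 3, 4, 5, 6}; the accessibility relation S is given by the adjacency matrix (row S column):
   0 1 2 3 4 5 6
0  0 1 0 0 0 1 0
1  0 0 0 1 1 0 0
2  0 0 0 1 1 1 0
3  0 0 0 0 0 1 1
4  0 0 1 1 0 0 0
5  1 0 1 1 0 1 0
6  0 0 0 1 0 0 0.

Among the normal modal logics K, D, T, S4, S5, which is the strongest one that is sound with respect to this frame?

Serial (axiom D): yes — every world has a successor (e.g. 0 S 1).
Reflexive (axiom T): no — 0 is not related to itself.
Transitive (axiom 4): no — 0 S 1 and 1 S 3, but not 0 S 3.
Euclidean (axiom 5): no — 0 S 1 and 0 S 5, but not 1 S 5.
So F validates K, D; T would additionally require S to be reflexive. The strongest is D.

D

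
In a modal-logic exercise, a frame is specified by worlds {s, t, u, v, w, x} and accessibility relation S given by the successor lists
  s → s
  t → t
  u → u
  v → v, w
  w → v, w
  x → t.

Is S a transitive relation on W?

Yes

Transitive: yes — every two-step S-path is closed by a direct edge.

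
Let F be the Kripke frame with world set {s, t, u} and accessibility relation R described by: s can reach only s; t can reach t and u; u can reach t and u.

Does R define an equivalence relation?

Yes

Reflexive: yes — every world is R-related to itself.
Symmetric: yes — every pair in R has its reverse in R.
Transitive: yes — every two-step R-path is closed by a direct edge.
So R is an equivalence relation.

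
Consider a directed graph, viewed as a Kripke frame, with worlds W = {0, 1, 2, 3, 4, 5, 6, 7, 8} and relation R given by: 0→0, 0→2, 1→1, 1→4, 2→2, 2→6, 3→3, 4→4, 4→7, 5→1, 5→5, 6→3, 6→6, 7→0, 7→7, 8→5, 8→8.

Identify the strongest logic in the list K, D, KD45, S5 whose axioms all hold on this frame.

Serial (axiom D): yes — every world has a successor (e.g. 0 R 0).
Euclidean (axiom 5): no — 0 R 2 and 0 R 0, but not 2 R 0.
Transitive (axiom 4): no — 0 R 2 and 2 R 6, but not 0 R 6.
Reflexive (axiom T): yes — every world is R-related to itself.
So F validates K, D; KD45 would additionally require R to be Euclidean and transitive. The strongest is D.

D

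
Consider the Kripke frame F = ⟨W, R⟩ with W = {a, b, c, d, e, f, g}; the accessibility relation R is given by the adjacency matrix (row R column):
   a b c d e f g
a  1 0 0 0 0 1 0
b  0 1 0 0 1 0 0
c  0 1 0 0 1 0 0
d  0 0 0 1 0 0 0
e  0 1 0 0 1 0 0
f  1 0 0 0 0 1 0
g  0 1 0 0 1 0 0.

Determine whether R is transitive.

Yes

Transitive: yes — every two-step R-path is closed by a direct edge.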